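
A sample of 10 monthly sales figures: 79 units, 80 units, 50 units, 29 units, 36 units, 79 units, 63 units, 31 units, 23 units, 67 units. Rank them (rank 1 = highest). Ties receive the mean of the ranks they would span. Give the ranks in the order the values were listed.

Sorted (descending): 80, 79, 79, 67, 63, 50, 36, 31, 29, 23
The 2 values of 79 occupy positions 2–3 → average rank (2+3)/2 = 2.5.

2.5, 1, 6, 9, 7, 2.5, 5, 8, 10, 4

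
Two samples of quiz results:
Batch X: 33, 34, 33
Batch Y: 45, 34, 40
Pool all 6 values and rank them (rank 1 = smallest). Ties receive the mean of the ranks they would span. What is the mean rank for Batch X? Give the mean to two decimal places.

Sorted (ascending): 33, 33, 34, 34, 40, 45
The 2 values of 33 occupy positions 1–2 → average rank (1+2)/2 = 1.5.
The 2 values of 34 occupy positions 3–4 → average rank (3+4)/2 = 3.5.
Batch X values → pooled ranks: 33→1.5, 34→3.5, 33→1.5
Mean rank = (1.5 + 3.5 + 1.5) / 3 = 2.17

2.17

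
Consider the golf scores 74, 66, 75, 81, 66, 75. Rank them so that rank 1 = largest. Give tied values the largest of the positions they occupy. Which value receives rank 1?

81

Sorted (descending): 81, 75, 75, 74, 66, 66
The 2 values of 75 occupy positions 2–3 → each gets rank 3.
The 2 values of 66 occupy positions 5–6 → each gets rank 6.
Rank 1 → value 81.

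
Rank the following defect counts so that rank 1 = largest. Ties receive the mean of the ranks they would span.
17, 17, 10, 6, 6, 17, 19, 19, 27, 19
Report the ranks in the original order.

6, 6, 8, 9.5, 9.5, 6, 3, 3, 1, 3

Sorted (descending): 27, 19, 19, 19, 17, 17, 17, 10, 6, 6
The 3 values of 19 occupy positions 2–4 → average rank 3.
The 3 values of 17 occupy positions 5–7 → average rank 6.
The 2 values of 6 occupy positions 9–10 → average rank (9+10)/2 = 9.5.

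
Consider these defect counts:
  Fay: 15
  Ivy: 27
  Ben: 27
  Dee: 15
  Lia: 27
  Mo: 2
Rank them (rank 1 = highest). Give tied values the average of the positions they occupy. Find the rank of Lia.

2

Sorted (descending): 27, 27, 27, 15, 15, 2
The 3 values of 27 occupy positions 1–3 → average rank 2.
The 2 values of 15 occupy positions 4–5 → average rank (4+5)/2 = 4.5.
Lia has value 27 → rank 2.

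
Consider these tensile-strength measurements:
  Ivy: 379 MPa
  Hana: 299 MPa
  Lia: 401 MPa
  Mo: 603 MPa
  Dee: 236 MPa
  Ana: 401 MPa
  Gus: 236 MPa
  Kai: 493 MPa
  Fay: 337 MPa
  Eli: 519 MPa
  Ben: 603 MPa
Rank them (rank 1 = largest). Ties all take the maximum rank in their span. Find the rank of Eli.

Sorted (descending): 603, 603, 519, 493, 401, 401, 379, 337, 299, 236, 236
The 2 values of 603 occupy positions 1–2 → each gets rank 2.
The 2 values of 401 occupy positions 5–6 → each gets rank 6.
The 2 values of 236 occupy positions 10–11 → each gets rank 11.
Eli has value 519 MPa → rank 3.

3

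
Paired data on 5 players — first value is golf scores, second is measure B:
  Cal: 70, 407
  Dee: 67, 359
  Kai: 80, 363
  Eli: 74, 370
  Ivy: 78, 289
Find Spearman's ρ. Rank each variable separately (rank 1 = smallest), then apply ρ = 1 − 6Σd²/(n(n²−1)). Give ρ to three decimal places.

Ranks of variable 1: 2, 1, 5, 3, 4
Ranks of variable 2: 5, 2, 3, 4, 1
d = r₁ − r₂: -3, -1, 2, -1, 3
d²: 9, 1, 4, 1, 9; Σd² = 24
ρ = 1 − 6·24/(5·24) = 1 − 144/120 = -0.200

-0.200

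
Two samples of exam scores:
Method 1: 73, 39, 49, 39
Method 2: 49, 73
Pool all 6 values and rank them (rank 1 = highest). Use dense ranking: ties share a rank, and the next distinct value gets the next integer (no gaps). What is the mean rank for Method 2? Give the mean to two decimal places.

1.50

Sorted (descending): 73, 73, 49, 49, 39, 39
The 2 values of 73 share dense rank 1.
The 2 values of 49 share dense rank 2.
The 2 values of 39 share dense rank 3.
Method 2 values → pooled ranks: 49→2, 73→1
Mean rank = (2 + 1) / 2 = 1.50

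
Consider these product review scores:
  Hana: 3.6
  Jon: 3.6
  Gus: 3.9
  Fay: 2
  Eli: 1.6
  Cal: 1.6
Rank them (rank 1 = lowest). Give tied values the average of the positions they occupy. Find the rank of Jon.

4.5

Sorted (ascending): 1.6, 1.6, 2, 3.6, 3.6, 3.9
The 2 values of 1.6 occupy positions 1–2 → average rank (1+2)/2 = 1.5.
The 2 values of 3.6 occupy positions 4–5 → average rank (4+5)/2 = 4.5.
Jon has value 3.6 → rank 4.5.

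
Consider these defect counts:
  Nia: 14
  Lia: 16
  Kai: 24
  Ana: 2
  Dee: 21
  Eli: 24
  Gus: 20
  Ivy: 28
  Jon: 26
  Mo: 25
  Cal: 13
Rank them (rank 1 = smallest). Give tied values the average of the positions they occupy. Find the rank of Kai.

7.5

Sorted (ascending): 2, 13, 14, 16, 20, 21, 24, 24, 25, 26, 28
The 2 values of 24 occupy positions 7–8 → average rank (7+8)/2 = 7.5.
Kai has value 24 → rank 7.5.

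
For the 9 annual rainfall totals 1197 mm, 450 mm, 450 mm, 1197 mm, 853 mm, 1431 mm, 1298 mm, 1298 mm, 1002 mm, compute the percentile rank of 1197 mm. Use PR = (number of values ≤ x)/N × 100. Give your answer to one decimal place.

N = 9.
Strictly below 1197: 4. Equal to 1197: 2.
PR = 6/9 × 100 = 66.7

66.7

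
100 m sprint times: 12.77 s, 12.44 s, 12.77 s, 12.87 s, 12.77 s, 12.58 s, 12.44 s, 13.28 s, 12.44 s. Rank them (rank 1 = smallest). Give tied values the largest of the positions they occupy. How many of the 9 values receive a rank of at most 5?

4

Sorted (ascending): 12.44, 12.44, 12.44, 12.58, 12.77, 12.77, 12.77, 12.87, 13.28
The 3 values of 12.44 occupy positions 1–3 → each gets rank 3.
The 3 values of 12.77 occupy positions 5–7 → each gets rank 7.
Ranks ≤ 5: {3, 3, 3, 4} → 4 values.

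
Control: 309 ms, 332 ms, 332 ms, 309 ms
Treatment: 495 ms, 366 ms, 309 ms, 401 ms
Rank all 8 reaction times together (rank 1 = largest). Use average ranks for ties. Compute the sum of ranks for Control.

Sorted (descending): 495, 401, 366, 332, 332, 309, 309, 309
The 2 values of 332 occupy positions 4–5 → average rank (4+5)/2 = 4.5.
The 3 values of 309 occupy positions 6–8 → average rank 7.
Control values → pooled ranks: 309→7, 332→4.5, 332→4.5, 309→7
Rank sum = 7 + 4.5 + 4.5 + 7 = 23

23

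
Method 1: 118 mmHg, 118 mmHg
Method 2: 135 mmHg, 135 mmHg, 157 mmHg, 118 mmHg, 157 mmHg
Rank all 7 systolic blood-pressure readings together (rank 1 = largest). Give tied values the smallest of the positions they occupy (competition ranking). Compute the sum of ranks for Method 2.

Sorted (descending): 157, 157, 135, 135, 118, 118, 118
The 2 values of 157 occupy positions 1–2 → each gets rank 1.
The 2 values of 135 occupy positions 3–4 → each gets rank 3.
The 3 values of 118 occupy positions 5–7 → each gets rank 5.
Method 2 values → pooled ranks: 135→3, 135→3, 157→1, 118→5, 157→1
Rank sum = 3 + 3 + 1 + 5 + 1 = 13

13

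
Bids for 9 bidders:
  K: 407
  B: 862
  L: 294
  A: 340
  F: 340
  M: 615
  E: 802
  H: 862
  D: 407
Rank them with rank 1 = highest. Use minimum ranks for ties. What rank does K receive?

5

Sorted (descending): 862, 862, 802, 615, 407, 407, 340, 340, 294
The 2 values of 862 occupy positions 1–2 → each gets rank 1.
The 2 values of 407 occupy positions 5–6 → each gets rank 5.
The 2 values of 340 occupy positions 7–8 → each gets rank 7.
K has value 407 → rank 5.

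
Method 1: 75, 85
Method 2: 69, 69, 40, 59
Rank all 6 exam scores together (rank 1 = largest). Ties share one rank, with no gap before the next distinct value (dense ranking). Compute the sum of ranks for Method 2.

15

Sorted (descending): 85, 75, 69, 69, 59, 40
The 2 values of 69 share dense rank 3.
Remaining distinct values take the next consecutive integers.
Method 2 values → pooled ranks: 69→3, 69→3, 40→5, 59→4
Rank sum = 3 + 3 + 5 + 4 = 15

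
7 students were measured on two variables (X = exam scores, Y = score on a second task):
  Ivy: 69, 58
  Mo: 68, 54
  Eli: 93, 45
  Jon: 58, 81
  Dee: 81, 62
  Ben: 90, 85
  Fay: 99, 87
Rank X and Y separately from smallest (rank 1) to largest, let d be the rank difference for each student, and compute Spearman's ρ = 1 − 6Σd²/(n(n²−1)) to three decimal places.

0.250

Ranks of variable 1: 3, 2, 6, 1, 4, 5, 7
Ranks of variable 2: 3, 2, 1, 5, 4, 6, 7
d = r₁ − r₂: 0, 0, 5, -4, 0, -1, 0
d²: 0, 0, 25, 16, 0, 1, 0; Σd² = 42
ρ = 1 − 6·42/(7·48) = 1 − 252/336 = 0.250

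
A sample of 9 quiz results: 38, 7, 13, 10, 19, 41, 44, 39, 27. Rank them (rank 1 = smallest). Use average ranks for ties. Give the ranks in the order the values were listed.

Sorted (ascending): 7, 10, 13, 19, 27, 38, 39, 41, 44
No ties — each value takes its position as its rank.

6, 1, 3, 2, 4, 8, 9, 7, 5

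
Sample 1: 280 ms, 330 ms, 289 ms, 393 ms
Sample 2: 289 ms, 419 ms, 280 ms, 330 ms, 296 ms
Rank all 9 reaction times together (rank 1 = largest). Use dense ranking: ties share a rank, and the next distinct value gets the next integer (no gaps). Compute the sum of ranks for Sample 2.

Sorted (descending): 419, 393, 330, 330, 296, 289, 289, 280, 280
The 2 values of 330 share dense rank 3.
The 2 values of 289 share dense rank 5.
The 2 values of 280 share dense rank 6.
Remaining distinct values take the next consecutive integers.
Sample 2 values → pooled ranks: 289→5, 419→1, 280→6, 330→3, 296→4
Rank sum = 5 + 1 + 6 + 3 + 4 = 19

19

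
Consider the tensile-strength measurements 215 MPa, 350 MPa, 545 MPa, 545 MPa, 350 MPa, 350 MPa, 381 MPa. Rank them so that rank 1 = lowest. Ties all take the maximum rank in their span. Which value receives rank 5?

Sorted (ascending): 215, 350, 350, 350, 381, 545, 545
The 3 values of 350 occupy positions 2–4 → each gets rank 4.
The 2 values of 545 occupy positions 6–7 → each gets rank 7.
Rank 5 → value 381.

381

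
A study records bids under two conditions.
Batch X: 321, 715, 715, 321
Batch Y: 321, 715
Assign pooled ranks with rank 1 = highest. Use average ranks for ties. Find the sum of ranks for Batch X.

14

Sorted (descending): 715, 715, 715, 321, 321, 321
The 3 values of 715 occupy positions 1–3 → average rank 2.
The 3 values of 321 occupy positions 4–6 → average rank 5.
Batch X values → pooled ranks: 321→5, 715→2, 715→2, 321→5
Rank sum = 5 + 2 + 2 + 5 = 14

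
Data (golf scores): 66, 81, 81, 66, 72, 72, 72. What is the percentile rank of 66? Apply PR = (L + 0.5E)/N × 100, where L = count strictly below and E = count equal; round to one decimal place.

N = 7.
Strictly below 66: 0. Equal to 66: 2.
PR = (0 + 0.5·2)/7 × 100 = 14.3

14.3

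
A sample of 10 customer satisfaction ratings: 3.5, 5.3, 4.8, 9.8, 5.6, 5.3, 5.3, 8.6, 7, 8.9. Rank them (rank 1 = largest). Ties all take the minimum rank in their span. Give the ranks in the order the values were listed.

Sorted (descending): 9.8, 8.9, 8.6, 7, 5.6, 5.3, 5.3, 5.3, 4.8, 3.5
The 3 values of 5.3 occupy positions 6–8 → each gets rank 6.

10, 6, 9, 1, 5, 6, 6, 3, 4, 2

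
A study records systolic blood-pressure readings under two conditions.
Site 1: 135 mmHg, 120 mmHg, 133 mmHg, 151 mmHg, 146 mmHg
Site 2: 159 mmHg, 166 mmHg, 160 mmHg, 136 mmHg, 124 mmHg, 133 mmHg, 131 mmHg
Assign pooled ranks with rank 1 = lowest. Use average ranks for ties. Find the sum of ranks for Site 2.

Sorted (ascending): 120, 124, 131, 133, 133, 135, 136, 146, 151, 159, 160, 166
The 2 values of 133 occupy positions 4–5 → average rank (4+5)/2 = 4.5.
Site 2 values → pooled ranks: 159→10, 166→12, 160→11, 136→7, 124→2, 133→4.5, 131→3
Rank sum = 10 + 12 + 11 + 7 + 2 + 4.5 + 3 = 49.5

49.5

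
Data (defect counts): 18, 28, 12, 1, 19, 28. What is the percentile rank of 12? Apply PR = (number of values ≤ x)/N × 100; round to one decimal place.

33.3

N = 6.
Strictly below 12: 1. Equal to 12: 1.
PR = 2/6 × 100 = 33.3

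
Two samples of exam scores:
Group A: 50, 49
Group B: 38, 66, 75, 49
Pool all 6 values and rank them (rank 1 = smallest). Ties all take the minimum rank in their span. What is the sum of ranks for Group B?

14

Sorted (ascending): 38, 49, 49, 50, 66, 75
The 2 values of 49 occupy positions 2–3 → each gets rank 2.
Group B values → pooled ranks: 38→1, 66→5, 75→6, 49→2
Rank sum = 1 + 5 + 6 + 2 = 14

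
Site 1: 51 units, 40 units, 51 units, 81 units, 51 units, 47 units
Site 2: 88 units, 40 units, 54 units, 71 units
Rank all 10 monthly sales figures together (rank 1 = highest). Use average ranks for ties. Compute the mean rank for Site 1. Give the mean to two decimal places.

Sorted (descending): 88, 81, 71, 54, 51, 51, 51, 47, 40, 40
The 3 values of 51 occupy positions 5–7 → average rank 6.
The 2 values of 40 occupy positions 9–10 → average rank (9+10)/2 = 9.5.
Site 1 values → pooled ranks: 51→6, 40→9.5, 51→6, 81→2, 51→6, 47→8
Mean rank = (6 + 9.5 + 6 + 2 + 6 + 8) / 6 = 6.25

6.25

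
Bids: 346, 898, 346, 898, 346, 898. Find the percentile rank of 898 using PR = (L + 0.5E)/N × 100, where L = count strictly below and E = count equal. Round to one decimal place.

N = 6.
Strictly below 898: 3. Equal to 898: 3.
PR = (3 + 0.5·3)/6 × 100 = 75.0

75.0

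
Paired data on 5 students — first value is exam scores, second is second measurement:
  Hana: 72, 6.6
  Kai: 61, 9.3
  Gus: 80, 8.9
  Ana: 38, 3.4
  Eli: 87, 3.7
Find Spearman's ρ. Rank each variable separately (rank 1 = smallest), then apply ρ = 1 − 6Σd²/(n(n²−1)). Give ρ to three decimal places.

Ranks of variable 1: 3, 2, 4, 1, 5
Ranks of variable 2: 3, 5, 4, 1, 2
d = r₁ − r₂: 0, -3, 0, 0, 3
d²: 0, 9, 0, 0, 9; Σd² = 18
ρ = 1 − 6·18/(5·24) = 1 − 108/120 = 0.100

0.100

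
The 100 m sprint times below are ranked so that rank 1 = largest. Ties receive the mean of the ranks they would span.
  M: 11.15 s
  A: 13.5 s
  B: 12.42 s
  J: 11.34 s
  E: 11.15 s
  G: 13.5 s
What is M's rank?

5.5

Sorted (descending): 13.5, 13.5, 12.42, 11.34, 11.15, 11.15
The 2 values of 13.5 occupy positions 1–2 → average rank (1+2)/2 = 1.5.
The 2 values of 11.15 occupy positions 5–6 → average rank (5+6)/2 = 5.5.
M has value 11.15 s → rank 5.5.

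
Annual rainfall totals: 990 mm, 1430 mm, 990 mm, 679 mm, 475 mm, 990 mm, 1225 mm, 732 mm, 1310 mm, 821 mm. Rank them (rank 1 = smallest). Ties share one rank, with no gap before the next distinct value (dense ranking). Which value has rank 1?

Sorted (ascending): 475, 679, 732, 821, 990, 990, 990, 1225, 1310, 1430
The 3 values of 990 share dense rank 5.
Remaining distinct values take the next consecutive integers.
Rank 1 → value 475.

475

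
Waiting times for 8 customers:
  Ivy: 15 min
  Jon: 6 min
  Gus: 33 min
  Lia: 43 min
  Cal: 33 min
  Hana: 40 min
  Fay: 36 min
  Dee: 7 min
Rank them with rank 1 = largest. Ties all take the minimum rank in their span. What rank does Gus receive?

Sorted (descending): 43, 40, 36, 33, 33, 15, 7, 6
The 2 values of 33 occupy positions 4–5 → each gets rank 4.
Gus has value 33 min → rank 4.

4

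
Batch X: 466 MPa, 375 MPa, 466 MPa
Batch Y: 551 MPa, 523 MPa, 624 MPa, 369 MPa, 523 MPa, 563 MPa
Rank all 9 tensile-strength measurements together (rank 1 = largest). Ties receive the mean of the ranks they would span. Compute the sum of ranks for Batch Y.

Sorted (descending): 624, 563, 551, 523, 523, 466, 466, 375, 369
The 2 values of 523 occupy positions 4–5 → average rank (4+5)/2 = 4.5.
The 2 values of 466 occupy positions 6–7 → average rank (6+7)/2 = 6.5.
Batch Y values → pooled ranks: 551→3, 523→4.5, 624→1, 369→9, 523→4.5, 563→2
Rank sum = 3 + 4.5 + 1 + 9 + 4.5 + 2 = 24

24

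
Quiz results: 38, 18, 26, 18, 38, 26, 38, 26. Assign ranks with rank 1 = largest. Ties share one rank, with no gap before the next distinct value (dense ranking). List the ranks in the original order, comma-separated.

1, 3, 2, 3, 1, 2, 1, 2

Sorted (descending): 38, 38, 38, 26, 26, 26, 18, 18
The 3 values of 38 share dense rank 1.
The 3 values of 26 share dense rank 2.
The 2 values of 18 share dense rank 3.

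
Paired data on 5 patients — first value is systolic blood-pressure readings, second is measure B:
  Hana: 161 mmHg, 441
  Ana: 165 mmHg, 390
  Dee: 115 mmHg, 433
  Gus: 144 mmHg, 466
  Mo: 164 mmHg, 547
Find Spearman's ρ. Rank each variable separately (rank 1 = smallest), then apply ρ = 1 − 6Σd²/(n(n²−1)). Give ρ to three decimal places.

-0.100

Ranks of variable 1: 3, 5, 1, 2, 4
Ranks of variable 2: 3, 1, 2, 4, 5
d = r₁ − r₂: 0, 4, -1, -2, -1
d²: 0, 16, 1, 4, 1; Σd² = 22
ρ = 1 − 6·22/(5·24) = 1 − 132/120 = -0.100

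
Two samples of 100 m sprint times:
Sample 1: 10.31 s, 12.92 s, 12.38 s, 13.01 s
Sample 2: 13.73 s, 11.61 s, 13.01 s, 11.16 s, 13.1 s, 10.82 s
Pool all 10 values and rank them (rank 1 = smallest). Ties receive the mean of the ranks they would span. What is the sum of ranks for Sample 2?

35.5

Sorted (ascending): 10.31, 10.82, 11.16, 11.61, 12.38, 12.92, 13.01, 13.01, 13.1, 13.73
The 2 values of 13.01 occupy positions 7–8 → average rank (7+8)/2 = 7.5.
Sample 2 values → pooled ranks: 13.73→10, 11.61→4, 13.01→7.5, 11.16→3, 13.1→9, 10.82→2
Rank sum = 10 + 4 + 7.5 + 3 + 9 + 2 = 35.5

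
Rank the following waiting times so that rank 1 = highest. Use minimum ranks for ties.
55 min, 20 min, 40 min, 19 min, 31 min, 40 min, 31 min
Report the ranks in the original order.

Sorted (descending): 55, 40, 40, 31, 31, 20, 19
The 2 values of 40 occupy positions 2–3 → each gets rank 2.
The 2 values of 31 occupy positions 4–5 → each gets rank 4.

1, 6, 2, 7, 4, 2, 4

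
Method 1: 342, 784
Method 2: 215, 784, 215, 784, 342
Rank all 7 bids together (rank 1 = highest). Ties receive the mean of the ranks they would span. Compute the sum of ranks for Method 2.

Sorted (descending): 784, 784, 784, 342, 342, 215, 215
The 3 values of 784 occupy positions 1–3 → average rank 2.
The 2 values of 342 occupy positions 4–5 → average rank (4+5)/2 = 4.5.
The 2 values of 215 occupy positions 6–7 → average rank (6+7)/2 = 6.5.
Method 2 values → pooled ranks: 215→6.5, 784→2, 215→6.5, 784→2, 342→4.5
Rank sum = 6.5 + 2 + 6.5 + 2 + 4.5 = 21.5

21.5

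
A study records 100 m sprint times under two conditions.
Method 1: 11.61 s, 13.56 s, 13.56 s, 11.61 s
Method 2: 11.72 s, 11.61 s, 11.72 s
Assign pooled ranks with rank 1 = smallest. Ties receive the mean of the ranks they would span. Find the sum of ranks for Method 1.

17

Sorted (ascending): 11.61, 11.61, 11.61, 11.72, 11.72, 13.56, 13.56
The 3 values of 11.61 occupy positions 1–3 → average rank 2.
The 2 values of 11.72 occupy positions 4–5 → average rank (4+5)/2 = 4.5.
The 2 values of 13.56 occupy positions 6–7 → average rank (6+7)/2 = 6.5.
Method 1 values → pooled ranks: 11.61→2, 13.56→6.5, 13.56→6.5, 11.61→2
Rank sum = 2 + 6.5 + 6.5 + 2 = 17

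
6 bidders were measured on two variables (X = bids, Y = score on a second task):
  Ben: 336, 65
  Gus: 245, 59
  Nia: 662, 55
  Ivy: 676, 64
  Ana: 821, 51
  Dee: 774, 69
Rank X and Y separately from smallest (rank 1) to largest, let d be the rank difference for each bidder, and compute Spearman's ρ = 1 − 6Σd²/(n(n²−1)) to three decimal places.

Ranks of variable 1: 2, 1, 3, 4, 6, 5
Ranks of variable 2: 5, 3, 2, 4, 1, 6
d = r₁ − r₂: -3, -2, 1, 0, 5, -1
d²: 9, 4, 1, 0, 25, 1; Σd² = 40
ρ = 1 − 6·40/(6·35) = 1 − 240/210 = -0.143

-0.143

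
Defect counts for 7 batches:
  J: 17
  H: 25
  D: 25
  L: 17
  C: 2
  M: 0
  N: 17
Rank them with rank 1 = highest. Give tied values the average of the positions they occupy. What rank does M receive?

7

Sorted (descending): 25, 25, 17, 17, 17, 2, 0
The 2 values of 25 occupy positions 1–2 → average rank (1+2)/2 = 1.5.
The 3 values of 17 occupy positions 3–5 → average rank 4.
M has value 0 → rank 7.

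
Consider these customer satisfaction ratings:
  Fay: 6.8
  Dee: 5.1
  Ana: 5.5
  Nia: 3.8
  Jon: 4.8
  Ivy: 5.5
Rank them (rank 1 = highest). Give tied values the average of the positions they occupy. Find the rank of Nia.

Sorted (descending): 6.8, 5.5, 5.5, 5.1, 4.8, 3.8
The 2 values of 5.5 occupy positions 2–3 → average rank (2+3)/2 = 2.5.
Nia has value 3.8 → rank 6.

6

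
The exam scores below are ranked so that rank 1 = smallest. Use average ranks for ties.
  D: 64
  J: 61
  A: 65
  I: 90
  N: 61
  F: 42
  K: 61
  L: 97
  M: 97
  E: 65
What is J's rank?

3

Sorted (ascending): 42, 61, 61, 61, 64, 65, 65, 90, 97, 97
The 3 values of 61 occupy positions 2–4 → average rank 3.
The 2 values of 65 occupy positions 6–7 → average rank (6+7)/2 = 6.5.
The 2 values of 97 occupy positions 9–10 → average rank (9+10)/2 = 9.5.
J has value 61 → rank 3.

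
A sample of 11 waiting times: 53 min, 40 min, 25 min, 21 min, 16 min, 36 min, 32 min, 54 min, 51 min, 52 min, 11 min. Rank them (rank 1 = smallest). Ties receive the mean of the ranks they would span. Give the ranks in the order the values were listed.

Sorted (ascending): 11, 16, 21, 25, 32, 36, 40, 51, 52, 53, 54
No ties — each value takes its position as its rank.

10, 7, 4, 3, 2, 6, 5, 11, 8, 9, 1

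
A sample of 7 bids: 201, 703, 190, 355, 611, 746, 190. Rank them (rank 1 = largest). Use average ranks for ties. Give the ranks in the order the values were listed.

Sorted (descending): 746, 703, 611, 355, 201, 190, 190
The 2 values of 190 occupy positions 6–7 → average rank (6+7)/2 = 6.5.

5, 2, 6.5, 4, 3, 1, 6.5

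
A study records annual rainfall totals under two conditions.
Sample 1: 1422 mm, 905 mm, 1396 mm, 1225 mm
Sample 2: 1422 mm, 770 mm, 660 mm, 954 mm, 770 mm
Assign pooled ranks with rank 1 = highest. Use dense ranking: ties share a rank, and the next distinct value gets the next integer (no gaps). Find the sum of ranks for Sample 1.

Sorted (descending): 1422, 1422, 1396, 1225, 954, 905, 770, 770, 660
The 2 values of 1422 share dense rank 1.
The 2 values of 770 share dense rank 6.
Remaining distinct values take the next consecutive integers.
Sample 1 values → pooled ranks: 1422→1, 905→5, 1396→2, 1225→3
Rank sum = 1 + 5 + 2 + 3 = 11

11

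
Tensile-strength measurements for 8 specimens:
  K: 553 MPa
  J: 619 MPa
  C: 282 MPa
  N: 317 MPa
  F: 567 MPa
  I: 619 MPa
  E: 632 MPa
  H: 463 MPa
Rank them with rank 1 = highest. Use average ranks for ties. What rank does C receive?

Sorted (descending): 632, 619, 619, 567, 553, 463, 317, 282
The 2 values of 619 occupy positions 2–3 → average rank (2+3)/2 = 2.5.
C has value 282 MPa → rank 8.

8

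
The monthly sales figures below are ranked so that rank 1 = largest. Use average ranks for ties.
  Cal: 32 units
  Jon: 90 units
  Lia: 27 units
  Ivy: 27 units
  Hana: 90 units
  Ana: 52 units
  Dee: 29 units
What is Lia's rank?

Sorted (descending): 90, 90, 52, 32, 29, 27, 27
The 2 values of 90 occupy positions 1–2 → average rank (1+2)/2 = 1.5.
The 2 values of 27 occupy positions 6–7 → average rank (6+7)/2 = 6.5.
Lia has value 27 units → rank 6.5.

6.5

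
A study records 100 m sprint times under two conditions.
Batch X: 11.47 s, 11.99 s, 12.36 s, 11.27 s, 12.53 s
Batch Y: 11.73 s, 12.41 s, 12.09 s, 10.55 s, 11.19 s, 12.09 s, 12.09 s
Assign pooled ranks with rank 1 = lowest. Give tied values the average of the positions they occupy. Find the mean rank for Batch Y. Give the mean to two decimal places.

6.14

Sorted (ascending): 10.55, 11.19, 11.27, 11.47, 11.73, 11.99, 12.09, 12.09, 12.09, 12.36, 12.41, 12.53
The 3 values of 12.09 occupy positions 7–9 → average rank 8.
Batch Y values → pooled ranks: 11.73→5, 12.41→11, 12.09→8, 10.55→1, 11.19→2, 12.09→8, 12.09→8
Mean rank = (5 + 11 + 8 + 1 + 2 + 8 + 8) / 7 = 6.14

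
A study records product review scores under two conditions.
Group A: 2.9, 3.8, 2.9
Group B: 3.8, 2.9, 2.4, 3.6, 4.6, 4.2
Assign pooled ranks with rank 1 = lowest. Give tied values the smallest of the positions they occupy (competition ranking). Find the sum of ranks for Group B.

Sorted (ascending): 2.4, 2.9, 2.9, 2.9, 3.6, 3.8, 3.8, 4.2, 4.6
The 3 values of 2.9 occupy positions 2–4 → each gets rank 2.
The 2 values of 3.8 occupy positions 6–7 → each gets rank 6.
Group B values → pooled ranks: 3.8→6, 2.9→2, 2.4→1, 3.6→5, 4.6→9, 4.2→8
Rank sum = 6 + 2 + 1 + 5 + 9 + 8 = 31

31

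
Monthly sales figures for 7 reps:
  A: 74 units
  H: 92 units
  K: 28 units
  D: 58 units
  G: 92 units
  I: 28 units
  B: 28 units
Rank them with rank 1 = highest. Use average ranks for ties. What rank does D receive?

Sorted (descending): 92, 92, 74, 58, 28, 28, 28
The 2 values of 92 occupy positions 1–2 → average rank (1+2)/2 = 1.5.
The 3 values of 28 occupy positions 5–7 → average rank 6.
D has value 58 units → rank 4.

4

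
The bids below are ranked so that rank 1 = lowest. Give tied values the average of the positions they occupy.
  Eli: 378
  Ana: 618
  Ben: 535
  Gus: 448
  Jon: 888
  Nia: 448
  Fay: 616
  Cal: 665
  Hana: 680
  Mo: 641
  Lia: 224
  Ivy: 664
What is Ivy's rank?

9

Sorted (ascending): 224, 378, 448, 448, 535, 616, 618, 641, 664, 665, 680, 888
The 2 values of 448 occupy positions 3–4 → average rank (3+4)/2 = 3.5.
Ivy has value 664 → rank 9.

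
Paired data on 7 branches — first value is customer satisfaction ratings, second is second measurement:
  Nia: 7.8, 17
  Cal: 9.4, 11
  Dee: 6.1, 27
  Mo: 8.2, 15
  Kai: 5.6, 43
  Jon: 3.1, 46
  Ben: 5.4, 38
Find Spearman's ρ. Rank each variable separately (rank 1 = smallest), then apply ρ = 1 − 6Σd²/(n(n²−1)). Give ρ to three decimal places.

Ranks of variable 1: 5, 7, 4, 6, 3, 1, 2
Ranks of variable 2: 3, 1, 4, 2, 6, 7, 5
d = r₁ − r₂: 2, 6, 0, 4, -3, -6, -3
d²: 4, 36, 0, 16, 9, 36, 9; Σd² = 110
ρ = 1 − 6·110/(7·48) = 1 − 660/336 = -0.964

-0.964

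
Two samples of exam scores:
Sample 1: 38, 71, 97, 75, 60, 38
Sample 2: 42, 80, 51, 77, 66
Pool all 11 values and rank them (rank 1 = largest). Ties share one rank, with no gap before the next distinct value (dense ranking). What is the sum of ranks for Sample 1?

37

Sorted (descending): 97, 80, 77, 75, 71, 66, 60, 51, 42, 38, 38
The 2 values of 38 share dense rank 10.
Remaining distinct values take the next consecutive integers.
Sample 1 values → pooled ranks: 38→10, 71→5, 97→1, 75→4, 60→7, 38→10
Rank sum = 10 + 5 + 1 + 4 + 7 + 10 = 37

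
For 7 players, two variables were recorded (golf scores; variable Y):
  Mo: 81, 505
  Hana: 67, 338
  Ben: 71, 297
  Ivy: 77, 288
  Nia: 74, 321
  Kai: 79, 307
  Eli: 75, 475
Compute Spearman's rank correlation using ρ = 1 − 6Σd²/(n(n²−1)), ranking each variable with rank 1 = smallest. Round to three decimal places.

0.179

Ranks of variable 1: 7, 1, 2, 5, 3, 6, 4
Ranks of variable 2: 7, 5, 2, 1, 4, 3, 6
d = r₁ − r₂: 0, -4, 0, 4, -1, 3, -2
d²: 0, 16, 0, 16, 1, 9, 4; Σd² = 46
ρ = 1 − 6·46/(7·48) = 1 − 276/336 = 0.179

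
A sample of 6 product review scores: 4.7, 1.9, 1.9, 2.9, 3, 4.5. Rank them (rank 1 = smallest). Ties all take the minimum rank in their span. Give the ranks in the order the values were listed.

6, 1, 1, 3, 4, 5

Sorted (ascending): 1.9, 1.9, 2.9, 3, 4.5, 4.7
The 2 values of 1.9 occupy positions 1–2 → each gets rank 1.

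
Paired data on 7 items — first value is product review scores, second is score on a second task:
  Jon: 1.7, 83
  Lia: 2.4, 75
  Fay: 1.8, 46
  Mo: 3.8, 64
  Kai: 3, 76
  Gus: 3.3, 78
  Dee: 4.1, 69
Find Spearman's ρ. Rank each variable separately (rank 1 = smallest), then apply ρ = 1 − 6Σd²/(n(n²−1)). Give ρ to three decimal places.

Ranks of variable 1: 1, 3, 2, 6, 4, 5, 7
Ranks of variable 2: 7, 4, 1, 2, 5, 6, 3
d = r₁ − r₂: -6, -1, 1, 4, -1, -1, 4
d²: 36, 1, 1, 16, 1, 1, 16; Σd² = 72
ρ = 1 − 6·72/(7·48) = 1 − 432/336 = -0.286

-0.286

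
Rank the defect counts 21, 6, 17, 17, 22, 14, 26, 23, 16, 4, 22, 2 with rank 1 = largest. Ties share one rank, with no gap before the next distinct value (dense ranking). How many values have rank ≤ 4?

Sorted (descending): 26, 23, 22, 22, 21, 17, 17, 16, 14, 6, 4, 2
The 2 values of 22 share dense rank 3.
The 2 values of 17 share dense rank 5.
Remaining distinct values take the next consecutive integers.
Ranks ≤ 4: {1, 2, 3, 3, 4} → 5 values.

5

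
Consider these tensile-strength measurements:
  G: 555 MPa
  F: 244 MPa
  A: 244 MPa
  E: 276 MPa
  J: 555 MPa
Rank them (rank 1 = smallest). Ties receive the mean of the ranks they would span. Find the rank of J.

4.5

Sorted (ascending): 244, 244, 276, 555, 555
The 2 values of 244 occupy positions 1–2 → average rank (1+2)/2 = 1.5.
The 2 values of 555 occupy positions 4–5 → average rank (4+5)/2 = 4.5.
J has value 555 MPa → rank 4.5.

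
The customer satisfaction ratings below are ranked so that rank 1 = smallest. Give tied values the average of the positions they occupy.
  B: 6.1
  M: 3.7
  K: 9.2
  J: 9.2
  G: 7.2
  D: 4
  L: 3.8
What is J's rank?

6.5

Sorted (ascending): 3.7, 3.8, 4, 6.1, 7.2, 9.2, 9.2
The 2 values of 9.2 occupy positions 6–7 → average rank (6+7)/2 = 6.5.
J has value 9.2 → rank 6.5.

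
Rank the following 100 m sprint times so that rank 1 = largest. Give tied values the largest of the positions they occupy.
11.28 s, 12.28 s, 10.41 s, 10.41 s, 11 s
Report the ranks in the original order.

Sorted (descending): 12.28, 11.28, 11, 10.41, 10.41
The 2 values of 10.41 occupy positions 4–5 → each gets rank 5.

2, 1, 5, 5, 3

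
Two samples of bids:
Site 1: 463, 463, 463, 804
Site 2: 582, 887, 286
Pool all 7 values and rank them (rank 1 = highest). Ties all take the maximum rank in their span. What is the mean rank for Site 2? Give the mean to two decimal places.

Sorted (descending): 887, 804, 582, 463, 463, 463, 286
The 3 values of 463 occupy positions 4–6 → each gets rank 6.
Site 2 values → pooled ranks: 582→3, 887→1, 286→7
Mean rank = (3 + 1 + 7) / 3 = 3.67

3.67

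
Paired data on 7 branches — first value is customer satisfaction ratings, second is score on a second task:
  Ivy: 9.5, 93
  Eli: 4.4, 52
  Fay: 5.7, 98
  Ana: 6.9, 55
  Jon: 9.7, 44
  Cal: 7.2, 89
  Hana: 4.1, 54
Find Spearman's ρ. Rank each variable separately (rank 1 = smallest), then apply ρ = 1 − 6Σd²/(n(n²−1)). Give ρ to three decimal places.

0.000

Ranks of variable 1: 6, 2, 3, 4, 7, 5, 1
Ranks of variable 2: 6, 2, 7, 4, 1, 5, 3
d = r₁ − r₂: 0, 0, -4, 0, 6, 0, -2
d²: 0, 0, 16, 0, 36, 0, 4; Σd² = 56
ρ = 1 − 6·56/(7·48) = 1 − 336/336 = 0.000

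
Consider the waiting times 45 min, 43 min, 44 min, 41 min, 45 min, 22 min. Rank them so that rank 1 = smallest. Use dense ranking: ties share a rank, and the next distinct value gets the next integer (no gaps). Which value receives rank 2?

Sorted (ascending): 22, 41, 43, 44, 45, 45
The 2 values of 45 share dense rank 5.
Remaining distinct values take the next consecutive integers.
Rank 2 → value 41.

41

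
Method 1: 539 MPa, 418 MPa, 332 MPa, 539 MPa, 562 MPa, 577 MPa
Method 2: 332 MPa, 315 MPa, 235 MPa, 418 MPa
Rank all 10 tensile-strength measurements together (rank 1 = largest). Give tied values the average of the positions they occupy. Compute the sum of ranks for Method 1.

23

Sorted (descending): 577, 562, 539, 539, 418, 418, 332, 332, 315, 235
The 2 values of 539 occupy positions 3–4 → average rank (3+4)/2 = 3.5.
The 2 values of 418 occupy positions 5–6 → average rank (5+6)/2 = 5.5.
The 2 values of 332 occupy positions 7–8 → average rank (7+8)/2 = 7.5.
Method 1 values → pooled ranks: 539→3.5, 418→5.5, 332→7.5, 539→3.5, 562→2, 577→1
Rank sum = 3.5 + 5.5 + 7.5 + 3.5 + 2 + 1 = 23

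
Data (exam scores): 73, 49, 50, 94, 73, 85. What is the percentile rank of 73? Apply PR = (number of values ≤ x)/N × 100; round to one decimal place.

N = 6.
Strictly below 73: 2. Equal to 73: 2.
PR = 4/6 × 100 = 66.7

66.7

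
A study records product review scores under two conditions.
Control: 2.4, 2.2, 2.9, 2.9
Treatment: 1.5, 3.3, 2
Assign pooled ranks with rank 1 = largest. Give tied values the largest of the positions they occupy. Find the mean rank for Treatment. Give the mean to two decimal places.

4.67

Sorted (descending): 3.3, 2.9, 2.9, 2.4, 2.2, 2, 1.5
The 2 values of 2.9 occupy positions 2–3 → each gets rank 3.
Treatment values → pooled ranks: 1.5→7, 3.3→1, 2→6
Mean rank = (7 + 1 + 6) / 3 = 4.67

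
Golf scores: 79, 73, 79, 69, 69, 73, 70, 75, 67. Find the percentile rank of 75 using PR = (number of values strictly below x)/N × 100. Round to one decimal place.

N = 9.
Strictly below 75: 6. Equal to 75: 1.
PR = 6/9 × 100 = 66.7

66.7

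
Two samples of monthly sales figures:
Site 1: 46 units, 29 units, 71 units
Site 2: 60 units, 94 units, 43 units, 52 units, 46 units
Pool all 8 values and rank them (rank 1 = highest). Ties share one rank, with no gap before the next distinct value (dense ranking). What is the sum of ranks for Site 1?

14

Sorted (descending): 94, 71, 60, 52, 46, 46, 43, 29
The 2 values of 46 share dense rank 5.
Remaining distinct values take the next consecutive integers.
Site 1 values → pooled ranks: 46→5, 29→7, 71→2
Rank sum = 5 + 7 + 2 = 14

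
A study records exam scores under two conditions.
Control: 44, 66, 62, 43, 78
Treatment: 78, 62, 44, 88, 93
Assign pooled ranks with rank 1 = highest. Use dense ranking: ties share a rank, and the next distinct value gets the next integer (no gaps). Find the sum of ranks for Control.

25

Sorted (descending): 93, 88, 78, 78, 66, 62, 62, 44, 44, 43
The 2 values of 78 share dense rank 3.
The 2 values of 62 share dense rank 5.
The 2 values of 44 share dense rank 6.
Remaining distinct values take the next consecutive integers.
Control values → pooled ranks: 44→6, 66→4, 62→5, 43→7, 78→3
Rank sum = 6 + 4 + 5 + 7 + 3 = 25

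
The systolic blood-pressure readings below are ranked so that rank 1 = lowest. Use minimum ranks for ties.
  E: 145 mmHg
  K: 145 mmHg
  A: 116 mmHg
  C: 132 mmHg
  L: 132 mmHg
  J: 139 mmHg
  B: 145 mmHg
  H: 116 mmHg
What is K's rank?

Sorted (ascending): 116, 116, 132, 132, 139, 145, 145, 145
The 2 values of 116 occupy positions 1–2 → each gets rank 1.
The 2 values of 132 occupy positions 3–4 → each gets rank 3.
The 3 values of 145 occupy positions 6–8 → each gets rank 6.
K has value 145 mmHg → rank 6.

6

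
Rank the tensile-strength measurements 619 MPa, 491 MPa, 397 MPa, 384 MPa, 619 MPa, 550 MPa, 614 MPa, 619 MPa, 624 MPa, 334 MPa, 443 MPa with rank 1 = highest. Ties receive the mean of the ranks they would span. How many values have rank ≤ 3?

4

Sorted (descending): 624, 619, 619, 619, 614, 550, 491, 443, 397, 384, 334
The 3 values of 619 occupy positions 2–4 → average rank 3.
Ranks ≤ 3: {1, 3, 3, 3} → 4 values.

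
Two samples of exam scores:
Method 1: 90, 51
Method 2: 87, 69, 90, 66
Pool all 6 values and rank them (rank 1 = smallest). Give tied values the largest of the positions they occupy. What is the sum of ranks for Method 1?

Sorted (ascending): 51, 66, 69, 87, 90, 90
The 2 values of 90 occupy positions 5–6 → each gets rank 6.
Method 1 values → pooled ranks: 90→6, 51→1
Rank sum = 6 + 1 = 7

7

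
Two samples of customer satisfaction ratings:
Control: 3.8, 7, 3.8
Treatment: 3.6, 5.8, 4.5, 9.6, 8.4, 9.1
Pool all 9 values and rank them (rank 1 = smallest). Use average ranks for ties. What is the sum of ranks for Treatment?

Sorted (ascending): 3.6, 3.8, 3.8, 4.5, 5.8, 7, 8.4, 9.1, 9.6
The 2 values of 3.8 occupy positions 2–3 → average rank (2+3)/2 = 2.5.
Treatment values → pooled ranks: 3.6→1, 5.8→5, 4.5→4, 9.6→9, 8.4→7, 9.1→8
Rank sum = 1 + 5 + 4 + 9 + 7 + 8 = 34

34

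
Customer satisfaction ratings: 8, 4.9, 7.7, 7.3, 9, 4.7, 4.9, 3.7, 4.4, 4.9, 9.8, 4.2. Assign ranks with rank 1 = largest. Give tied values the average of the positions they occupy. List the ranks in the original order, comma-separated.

3, 7, 4, 5, 2, 9, 7, 12, 10, 7, 1, 11

Sorted (descending): 9.8, 9, 8, 7.7, 7.3, 4.9, 4.9, 4.9, 4.7, 4.4, 4.2, 3.7
The 3 values of 4.9 occupy positions 6–8 → average rank 7.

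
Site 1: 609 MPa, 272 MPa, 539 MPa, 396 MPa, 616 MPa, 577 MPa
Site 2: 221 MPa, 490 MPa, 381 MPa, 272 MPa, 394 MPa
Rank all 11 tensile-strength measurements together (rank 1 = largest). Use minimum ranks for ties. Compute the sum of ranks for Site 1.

Sorted (descending): 616, 609, 577, 539, 490, 396, 394, 381, 272, 272, 221
The 2 values of 272 occupy positions 9–10 → each gets rank 9.
Site 1 values → pooled ranks: 609→2, 272→9, 539→4, 396→6, 616→1, 577→3
Rank sum = 2 + 9 + 4 + 6 + 1 + 3 = 25

25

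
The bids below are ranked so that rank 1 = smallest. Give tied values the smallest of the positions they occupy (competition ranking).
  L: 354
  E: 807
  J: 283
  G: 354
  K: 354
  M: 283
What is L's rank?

3

Sorted (ascending): 283, 283, 354, 354, 354, 807
The 2 values of 283 occupy positions 1–2 → each gets rank 1.
The 3 values of 354 occupy positions 3–5 → each gets rank 3.
L has value 354 → rank 3.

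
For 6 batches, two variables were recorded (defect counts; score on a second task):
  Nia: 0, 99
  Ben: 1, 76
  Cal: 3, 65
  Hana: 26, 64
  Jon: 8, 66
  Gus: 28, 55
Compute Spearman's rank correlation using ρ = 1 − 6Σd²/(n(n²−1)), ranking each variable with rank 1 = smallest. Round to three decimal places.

-0.943

Ranks of variable 1: 1, 2, 3, 5, 4, 6
Ranks of variable 2: 6, 5, 3, 2, 4, 1
d = r₁ − r₂: -5, -3, 0, 3, 0, 5
d²: 25, 9, 0, 9, 0, 25; Σd² = 68
ρ = 1 − 6·68/(6·35) = 1 − 408/210 = -0.943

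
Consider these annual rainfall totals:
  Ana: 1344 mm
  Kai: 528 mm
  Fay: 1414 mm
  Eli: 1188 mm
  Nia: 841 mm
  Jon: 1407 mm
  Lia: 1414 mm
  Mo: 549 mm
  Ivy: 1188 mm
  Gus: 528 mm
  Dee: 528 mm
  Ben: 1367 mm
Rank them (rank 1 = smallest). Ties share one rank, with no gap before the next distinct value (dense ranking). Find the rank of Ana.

Sorted (ascending): 528, 528, 528, 549, 841, 1188, 1188, 1344, 1367, 1407, 1414, 1414
The 3 values of 528 share dense rank 1.
The 2 values of 1188 share dense rank 4.
The 2 values of 1414 share dense rank 8.
Remaining distinct values take the next consecutive integers.
Ana has value 1344 mm → rank 5.

5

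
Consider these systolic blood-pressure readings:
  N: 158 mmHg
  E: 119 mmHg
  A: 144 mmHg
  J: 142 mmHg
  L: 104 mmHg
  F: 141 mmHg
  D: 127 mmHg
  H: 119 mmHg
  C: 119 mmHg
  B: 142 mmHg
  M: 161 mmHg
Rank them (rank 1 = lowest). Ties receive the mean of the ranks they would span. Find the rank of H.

3

Sorted (ascending): 104, 119, 119, 119, 127, 141, 142, 142, 144, 158, 161
The 3 values of 119 occupy positions 2–4 → average rank 3.
The 2 values of 142 occupy positions 7–8 → average rank (7+8)/2 = 7.5.
H has value 119 mmHg → rank 3.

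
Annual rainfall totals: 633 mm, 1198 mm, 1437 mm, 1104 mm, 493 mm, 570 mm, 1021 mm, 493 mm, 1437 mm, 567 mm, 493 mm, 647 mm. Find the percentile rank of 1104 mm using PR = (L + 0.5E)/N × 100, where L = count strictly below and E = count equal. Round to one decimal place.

70.8

N = 12.
Strictly below 1104: 8. Equal to 1104: 1.
PR = (8 + 0.5·1)/12 × 100 = 70.8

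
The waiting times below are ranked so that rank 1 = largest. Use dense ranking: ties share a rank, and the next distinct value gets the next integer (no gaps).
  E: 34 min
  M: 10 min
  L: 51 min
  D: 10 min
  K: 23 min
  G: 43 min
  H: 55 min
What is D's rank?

Sorted (descending): 55, 51, 43, 34, 23, 10, 10
The 2 values of 10 share dense rank 6.
Remaining distinct values take the next consecutive integers.
D has value 10 min → rank 6.

6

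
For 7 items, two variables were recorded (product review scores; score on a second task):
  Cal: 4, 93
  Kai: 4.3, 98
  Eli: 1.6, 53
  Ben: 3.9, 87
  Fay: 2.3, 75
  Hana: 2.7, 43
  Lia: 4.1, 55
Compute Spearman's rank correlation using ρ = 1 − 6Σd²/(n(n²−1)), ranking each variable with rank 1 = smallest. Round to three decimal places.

0.643

Ranks of variable 1: 5, 7, 1, 4, 2, 3, 6
Ranks of variable 2: 6, 7, 2, 5, 4, 1, 3
d = r₁ − r₂: -1, 0, -1, -1, -2, 2, 3
d²: 1, 0, 1, 1, 4, 4, 9; Σd² = 20
ρ = 1 − 6·20/(7·48) = 1 − 120/336 = 0.643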